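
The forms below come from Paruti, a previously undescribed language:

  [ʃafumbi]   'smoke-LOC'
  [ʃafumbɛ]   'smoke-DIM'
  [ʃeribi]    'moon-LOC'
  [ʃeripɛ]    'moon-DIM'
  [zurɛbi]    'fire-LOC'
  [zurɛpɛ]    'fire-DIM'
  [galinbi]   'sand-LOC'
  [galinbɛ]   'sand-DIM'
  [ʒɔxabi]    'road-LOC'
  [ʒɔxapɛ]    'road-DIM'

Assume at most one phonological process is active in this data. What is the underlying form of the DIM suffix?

The DIM morpheme has two allomorphs, [-bɛ] and [-pɛ].
The LOC suffix, which begins with [b], is invariant after every stem; so [b] is not altered by any rule here.
The DIM suffix is therefore /-pɛ/ underlyingly, with post-nasal voicing: voiceless stops become voiced after a nasal.

/-pɛ/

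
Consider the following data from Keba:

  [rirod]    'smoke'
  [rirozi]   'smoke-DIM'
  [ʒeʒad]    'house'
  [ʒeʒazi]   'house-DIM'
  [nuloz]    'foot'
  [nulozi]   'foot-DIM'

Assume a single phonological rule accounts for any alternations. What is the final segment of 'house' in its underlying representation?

/d/

'house' shows [d] ~ [z] at the end of the stem ([ʒeʒad] vs [ʒeʒazi]).
But 'foot' keeps [z] in both environments ([nuloz], [nulozi]), so there is no rule changing /z/ to [d] in isolation.
The underlying segment must be /d/; voiced stops become fricatives between vowels, yielding [z] there.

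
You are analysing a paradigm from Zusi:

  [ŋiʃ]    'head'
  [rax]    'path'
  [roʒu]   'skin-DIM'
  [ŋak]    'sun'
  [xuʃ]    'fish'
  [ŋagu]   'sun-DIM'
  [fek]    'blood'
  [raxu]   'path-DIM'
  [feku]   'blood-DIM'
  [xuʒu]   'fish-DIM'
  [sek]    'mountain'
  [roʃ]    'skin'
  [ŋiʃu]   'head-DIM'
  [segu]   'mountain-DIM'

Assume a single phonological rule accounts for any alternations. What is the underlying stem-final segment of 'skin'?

/ʒ/

The stem for 'skin' ends in [ʒ] in [roʒu] but [ʃ] in [roʃ].
The stem 'head' ([ŋiʃu], [ŋiʃ]) shows [ʃ] unchanged in both environments, so [ʃ] cannot be basic with [ʒ] derived before the DIM suffix.
The alternation reflects word-final obstruent devoicing: voiced obstruents become voiceless word-finally. /ʒ/ is underlying.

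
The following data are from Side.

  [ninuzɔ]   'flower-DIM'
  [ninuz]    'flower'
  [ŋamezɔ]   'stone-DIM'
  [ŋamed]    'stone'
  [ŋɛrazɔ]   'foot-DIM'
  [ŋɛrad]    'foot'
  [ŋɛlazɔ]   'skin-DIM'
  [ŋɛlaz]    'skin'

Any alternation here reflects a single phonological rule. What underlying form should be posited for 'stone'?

In [ŋamezɔ] and [ŋamed] the final segment of 'stone' alternates: [z] ~ [d].
If /z/ were underlying and a rule turned it into [d] in isolation, 'skin' would also alternate; but it has [z] in both [ŋɛlazɔ] and [ŋɛlaz].
So /d/ is underlying, and a rule of intervocalic spirantization — voiced stops become fricatives between vowels — gives [z].
The underlying form of 'stone' is therefore /ŋamed/.

/ŋamed/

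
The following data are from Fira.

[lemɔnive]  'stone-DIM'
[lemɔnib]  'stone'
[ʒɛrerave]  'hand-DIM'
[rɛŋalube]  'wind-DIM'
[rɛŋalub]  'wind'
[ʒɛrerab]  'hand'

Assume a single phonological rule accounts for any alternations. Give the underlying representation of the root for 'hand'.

The root 'hand' surfaces as [ʒɛrerab] and [ʒɛrerave], with a stem-final [b] ~ [v] alternation.
Compare 'wind', with invariant [b] in [rɛŋalub] and [rɛŋalube]: an analysis with underlying /b/ and a rule producing [v] before the DIM suffix would wrongly predict alternation here too.
Therefore /v/ is basic and [b] is derived by word-final hardening (voiced fricatives become stops word-finally).

/ʒɛrerav/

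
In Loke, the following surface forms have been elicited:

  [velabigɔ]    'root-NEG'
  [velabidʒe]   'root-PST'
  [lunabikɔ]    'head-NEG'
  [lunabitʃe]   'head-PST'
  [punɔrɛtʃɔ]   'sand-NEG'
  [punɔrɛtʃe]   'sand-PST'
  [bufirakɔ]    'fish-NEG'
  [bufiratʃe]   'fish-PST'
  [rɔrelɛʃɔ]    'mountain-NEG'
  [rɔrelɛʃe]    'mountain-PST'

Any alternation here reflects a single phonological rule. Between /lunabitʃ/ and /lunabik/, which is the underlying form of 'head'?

/lunabik/

The stem for 'head' ends in [k] in [lunabikɔ] but [tʃ] in [lunabitʃe].
Compare 'sand', with invariant [tʃ] in [punɔrɛtʃɔ] and [punɔrɛtʃe]: an analysis with underlying /tʃ/ and a rule producing [k] before the NEG suffix would wrongly predict alternation here too.
The alternation reflects palatalization before a front vowel: /k/ and /g/ become palato-alveolar [tʃ] and [dʒ] before a front vowel. /k/ is underlying.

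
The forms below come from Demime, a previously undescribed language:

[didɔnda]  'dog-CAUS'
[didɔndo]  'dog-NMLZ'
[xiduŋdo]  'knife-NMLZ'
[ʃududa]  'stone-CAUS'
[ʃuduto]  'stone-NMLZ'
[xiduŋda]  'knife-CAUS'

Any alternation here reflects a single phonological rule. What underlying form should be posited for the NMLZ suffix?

/-to/

The NMLZ morpheme has two allomorphs, [-do] and [-to].
The CAUS suffix, which begins with [d], is invariant after every stem; so [d] is not altered by any rule here.
So the underlying form is /-to/, and voiceless stops become voiced after a nasal.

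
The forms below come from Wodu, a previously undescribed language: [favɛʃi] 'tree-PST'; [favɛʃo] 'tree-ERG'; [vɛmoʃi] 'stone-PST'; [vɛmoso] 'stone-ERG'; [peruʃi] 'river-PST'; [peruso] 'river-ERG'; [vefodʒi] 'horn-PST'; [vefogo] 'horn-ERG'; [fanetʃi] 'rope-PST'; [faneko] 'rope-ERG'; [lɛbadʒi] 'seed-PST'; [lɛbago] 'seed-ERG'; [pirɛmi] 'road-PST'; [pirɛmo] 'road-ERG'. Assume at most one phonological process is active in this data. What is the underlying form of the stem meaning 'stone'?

In [vɛmoʃi] and [vɛmoso] the final segment of 'stone' alternates: [ʃ] ~ [s].
But 'tree' keeps [ʃ] in both environments ([favɛʃi], [favɛʃo]), so there is no rule changing /ʃ/ to [s] before the ERG suffix.
The alternation reflects palatalization before a front vowel: /k/, /g/ and /s/ become palato-alveolar [tʃ], [dʒ] and [ʃ] before a front vowel. /s/ is underlying.
The underlying form of 'stone' is therefore /vɛmos/.

/vɛmos/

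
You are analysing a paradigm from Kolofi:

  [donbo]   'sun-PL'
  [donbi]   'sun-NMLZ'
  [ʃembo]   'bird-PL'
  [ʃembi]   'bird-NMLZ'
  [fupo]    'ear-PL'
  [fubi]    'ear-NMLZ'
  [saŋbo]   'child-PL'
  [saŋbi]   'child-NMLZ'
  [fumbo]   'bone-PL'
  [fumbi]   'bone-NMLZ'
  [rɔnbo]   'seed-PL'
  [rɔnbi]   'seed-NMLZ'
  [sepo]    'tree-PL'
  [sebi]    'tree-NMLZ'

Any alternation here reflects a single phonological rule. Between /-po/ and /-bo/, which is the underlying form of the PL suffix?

/-po/

The PL morpheme has two allomorphs, [-bo] and [-po].
The NMLZ suffix, which begins with [b], is invariant after every stem; so [b] is not altered by any rule here.
So the underlying form is /-po/, and voiceless stops become voiced after a nasal.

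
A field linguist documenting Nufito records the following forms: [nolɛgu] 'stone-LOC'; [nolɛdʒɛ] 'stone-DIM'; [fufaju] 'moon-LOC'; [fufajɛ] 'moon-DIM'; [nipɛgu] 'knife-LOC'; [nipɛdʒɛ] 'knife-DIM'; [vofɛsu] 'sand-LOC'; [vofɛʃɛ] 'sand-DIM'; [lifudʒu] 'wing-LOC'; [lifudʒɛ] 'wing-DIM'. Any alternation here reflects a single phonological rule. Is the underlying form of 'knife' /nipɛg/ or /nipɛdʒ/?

/nipɛg/

The stem for 'knife' ends in [g] in [nipɛgu] but [dʒ] in [nipɛdʒɛ].
If /dʒ/ were underlying and a rule turned it into [g] before the LOC suffix, 'wing' would also alternate; but it has [dʒ] in both [lifudʒu] and [lifudʒɛ].
The alternation reflects palatalization before a front vowel: /g/ and /s/ become palato-alveolar [dʒ] and [ʃ] before a front vowel. /g/ is underlying.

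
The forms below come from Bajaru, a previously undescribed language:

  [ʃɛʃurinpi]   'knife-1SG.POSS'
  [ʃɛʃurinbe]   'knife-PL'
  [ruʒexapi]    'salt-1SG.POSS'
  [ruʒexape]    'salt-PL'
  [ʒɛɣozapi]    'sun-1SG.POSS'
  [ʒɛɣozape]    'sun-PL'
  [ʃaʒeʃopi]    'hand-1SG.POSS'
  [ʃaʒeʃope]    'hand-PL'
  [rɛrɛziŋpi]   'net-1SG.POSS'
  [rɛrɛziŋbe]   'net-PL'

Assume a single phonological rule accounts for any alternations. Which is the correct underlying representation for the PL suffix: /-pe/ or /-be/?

/-be/

The PL suffix surfaces as [-be] and [-pe], depending on the final segment of the stem.
By contrast the 1SG.POSS suffix keeps its initial [p] throughout — that segment must be underlying.
The PL suffix is therefore /-be/ underlyingly, with post-vocalic devoicing: voiced stops become voiceless after a vowel.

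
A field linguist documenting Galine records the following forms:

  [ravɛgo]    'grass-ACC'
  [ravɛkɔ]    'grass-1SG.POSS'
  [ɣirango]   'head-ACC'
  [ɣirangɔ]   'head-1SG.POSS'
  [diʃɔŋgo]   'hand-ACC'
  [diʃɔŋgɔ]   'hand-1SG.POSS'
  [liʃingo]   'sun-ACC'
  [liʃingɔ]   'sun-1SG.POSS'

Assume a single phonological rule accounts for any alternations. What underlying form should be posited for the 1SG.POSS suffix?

/-kɔ/

The 1SG.POSS morpheme has two allomorphs, [-gɔ] and [-kɔ].
The ACC suffix, which begins with [g], is invariant after every stem; so [g] is not altered by any rule here.
So the underlying form is /-kɔ/, and voiceless stops become voiced after a nasal.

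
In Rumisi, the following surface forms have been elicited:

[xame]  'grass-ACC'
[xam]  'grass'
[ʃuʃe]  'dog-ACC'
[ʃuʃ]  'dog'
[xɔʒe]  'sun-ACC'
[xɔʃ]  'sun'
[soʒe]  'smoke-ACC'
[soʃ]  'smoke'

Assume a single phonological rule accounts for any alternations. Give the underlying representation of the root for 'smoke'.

'smoke' shows [ʒ] ~ [ʃ] at the end of the stem ([soʒe] vs [soʃ]).
Compare 'dog', with invariant [ʃ] in [ʃuʃe] and [ʃuʃ]: an analysis with underlying /ʃ/ and a rule producing [ʒ] before the ACC suffix would wrongly predict alternation here too.
The underlying segment must be /ʒ/; voiced obstruents become voiceless word-finally, yielding [ʃ] there.
So 'smoke' = /soʒ/.

/soʒ/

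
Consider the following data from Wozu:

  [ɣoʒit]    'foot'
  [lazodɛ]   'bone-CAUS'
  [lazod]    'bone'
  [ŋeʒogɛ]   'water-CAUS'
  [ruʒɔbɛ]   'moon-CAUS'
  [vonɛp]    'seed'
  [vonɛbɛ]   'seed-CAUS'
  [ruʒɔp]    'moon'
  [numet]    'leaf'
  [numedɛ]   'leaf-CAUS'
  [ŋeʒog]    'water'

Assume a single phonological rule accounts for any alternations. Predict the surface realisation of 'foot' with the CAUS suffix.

[ɣoʒidɛ]

The root 'leaf' surfaces as [numedɛ] and [numet], with a stem-final [d] ~ [t] alternation.
If /d/ were underlying and a rule turned it into [t] in isolation, 'bone' would also alternate; but it has [d] in both [lazodɛ] and [lazod].
The underlying segment must be /t/; voiceless stops become voiced between vowels, yielding [d] there.
From [ɣoʒit] the stem 'foot' is /ɣoʒit/; between vowels this yields [ɣoʒidɛ].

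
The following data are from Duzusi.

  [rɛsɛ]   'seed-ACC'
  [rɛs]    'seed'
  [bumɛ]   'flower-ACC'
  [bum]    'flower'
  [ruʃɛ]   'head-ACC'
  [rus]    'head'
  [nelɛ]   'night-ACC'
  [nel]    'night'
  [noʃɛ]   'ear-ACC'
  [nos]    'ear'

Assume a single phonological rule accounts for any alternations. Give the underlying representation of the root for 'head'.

The stem for 'head' ends in [ʃ] in [ruʃɛ] but [s] in [rus].
But 'seed' keeps [s] in both environments ([rɛsɛ], [rɛs]), so there is no rule changing /s/ to [ʃ] before the ACC suffix.
Therefore /ʃ/ is basic and [s] is derived by depalatalization (palato-alveolar /ʃ/ becomes [s] when no front vowel follows).
So 'head' = /ruʃ/.

/ruʃ/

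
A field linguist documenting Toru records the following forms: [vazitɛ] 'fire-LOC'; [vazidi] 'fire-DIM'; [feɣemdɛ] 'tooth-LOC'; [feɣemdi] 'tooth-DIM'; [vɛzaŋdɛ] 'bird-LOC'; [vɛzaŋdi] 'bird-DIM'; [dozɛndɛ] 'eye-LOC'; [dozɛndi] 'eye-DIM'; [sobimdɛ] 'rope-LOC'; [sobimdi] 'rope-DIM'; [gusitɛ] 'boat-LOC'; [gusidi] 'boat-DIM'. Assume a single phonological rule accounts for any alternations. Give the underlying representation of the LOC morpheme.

The LOC suffix surfaces as [-dɛ] and [-tɛ], depending on the final segment of the stem.
By contrast the DIM suffix keeps its initial [d] throughout — that segment must be underlying.
So the underlying form is /-tɛ/, and voiceless stops become voiced after a nasal.

/-tɛ/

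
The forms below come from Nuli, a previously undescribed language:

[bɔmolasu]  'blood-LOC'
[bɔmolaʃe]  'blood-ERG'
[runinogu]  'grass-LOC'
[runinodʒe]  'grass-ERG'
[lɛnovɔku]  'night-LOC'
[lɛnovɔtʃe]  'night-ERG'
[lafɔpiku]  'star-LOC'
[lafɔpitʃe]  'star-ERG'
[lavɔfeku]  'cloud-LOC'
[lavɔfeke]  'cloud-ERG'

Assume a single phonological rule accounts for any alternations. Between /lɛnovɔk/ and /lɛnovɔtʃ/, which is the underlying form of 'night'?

/lɛnovɔtʃ/

In [lɛnovɔku] and [lɛnovɔtʃe] the final segment of 'night' alternates: [k] ~ [tʃ].
Compare 'cloud', with invariant [k] in [lavɔfeku] and [lavɔfeke]: an analysis with underlying /k/ and a rule producing [tʃ] before the ERG suffix would wrongly predict alternation here too.
The alternation reflects depalatalization: palato-alveolar /tʃ/, /dʒ/ and /ʃ/ become [k], [g] and [s] when no front vowel follows. /tʃ/ is underlying.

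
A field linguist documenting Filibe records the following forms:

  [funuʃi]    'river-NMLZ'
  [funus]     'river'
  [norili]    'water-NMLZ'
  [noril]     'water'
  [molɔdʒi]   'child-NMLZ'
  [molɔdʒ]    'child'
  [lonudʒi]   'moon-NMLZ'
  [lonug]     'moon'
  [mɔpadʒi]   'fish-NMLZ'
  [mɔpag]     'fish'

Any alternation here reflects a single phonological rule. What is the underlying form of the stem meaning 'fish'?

The root 'fish' surfaces as [mɔpadʒi] and [mɔpag], with a stem-final [dʒ] ~ [g] alternation.
If /dʒ/ were underlying and a rule turned it into [g] in isolation, 'child' would also alternate; but it has [dʒ] in both [molɔdʒi] and [molɔdʒ].
So /g/ is underlying, and a rule of palatalization before a front vowel — /g/ and /s/ become palato-alveolar [dʒ] and [ʃ] before a front vowel — gives [dʒ].
The underlying form of 'fish' is therefore /mɔpag/.

/mɔpag/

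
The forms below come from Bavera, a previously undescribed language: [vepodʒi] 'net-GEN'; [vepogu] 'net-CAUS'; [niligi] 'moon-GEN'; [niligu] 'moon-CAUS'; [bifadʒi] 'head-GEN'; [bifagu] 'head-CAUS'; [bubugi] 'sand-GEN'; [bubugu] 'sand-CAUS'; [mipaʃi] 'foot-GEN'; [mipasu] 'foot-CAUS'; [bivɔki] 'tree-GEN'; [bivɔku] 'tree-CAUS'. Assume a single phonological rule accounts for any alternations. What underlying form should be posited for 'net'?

In [vepodʒi] and [vepogu] the final segment of 'net' alternates: [dʒ] ~ [g].
The stem 'sand' ([bubugi], [bubugu]) shows [g] unchanged in both environments, so [g] cannot be basic with [dʒ] derived before the GEN suffix.
Therefore /dʒ/ is basic and [g] is derived by depalatalization (palato-alveolar /dʒ/ and /ʃ/ become [g] and [s] when no front vowel follows).
Hence 'net' is /vepodʒ/ underlyingly.

/vepodʒ/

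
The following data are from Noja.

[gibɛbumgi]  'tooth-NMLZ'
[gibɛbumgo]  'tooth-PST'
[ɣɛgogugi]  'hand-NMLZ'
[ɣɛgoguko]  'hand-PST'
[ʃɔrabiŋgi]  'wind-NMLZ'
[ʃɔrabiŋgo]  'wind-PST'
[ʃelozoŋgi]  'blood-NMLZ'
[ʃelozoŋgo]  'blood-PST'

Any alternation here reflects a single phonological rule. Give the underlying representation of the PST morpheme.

The PST suffix surfaces as [-go] and [-ko], depending on the final segment of the stem.
By contrast the NMLZ suffix keeps its initial [g] throughout — that segment must be underlying.
The PST suffix is therefore /-ko/ underlyingly, with post-nasal voicing: voiceless stops become voiced after a nasal.

/-ko/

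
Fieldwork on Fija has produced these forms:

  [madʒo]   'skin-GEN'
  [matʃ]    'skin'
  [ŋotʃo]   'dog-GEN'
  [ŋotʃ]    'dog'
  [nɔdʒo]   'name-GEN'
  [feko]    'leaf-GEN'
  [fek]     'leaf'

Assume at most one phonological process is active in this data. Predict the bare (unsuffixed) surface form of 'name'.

[nɔtʃ]

The stem for 'skin' ends in [dʒ] in [madʒo] but [tʃ] in [matʃ].
But 'dog' keeps [tʃ] in both environments ([ŋotʃo], [ŋotʃ]), so there is no rule changing /tʃ/ to [dʒ] before the GEN suffix.
So /dʒ/ is underlying, and a rule of word-final obstruent devoicing — voiced obstruents become voiceless word-finally — gives [tʃ].
From [nɔdʒo] the stem 'name' is /nɔdʒ/; word-finally this yields [nɔtʃ].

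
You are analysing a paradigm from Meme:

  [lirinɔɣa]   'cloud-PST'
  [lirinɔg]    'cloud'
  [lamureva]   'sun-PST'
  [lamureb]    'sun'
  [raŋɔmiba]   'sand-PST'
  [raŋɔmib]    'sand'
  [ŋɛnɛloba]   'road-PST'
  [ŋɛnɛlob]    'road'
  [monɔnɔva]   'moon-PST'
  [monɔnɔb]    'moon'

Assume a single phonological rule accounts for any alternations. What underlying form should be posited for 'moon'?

'moon' shows [v] ~ [b] at the end of the stem ([monɔnɔva] vs [monɔnɔb]).
The stem 'sand' ([raŋɔmiba], [raŋɔmib]) shows [b] unchanged in both environments, so [b] cannot be basic with [v] derived before the PST suffix.
So /v/ is underlying, and a rule of word-final hardening — voiced fricatives become stops word-finally — gives [b].
Hence 'moon' is /monɔnɔv/ underlyingly.

/monɔnɔv/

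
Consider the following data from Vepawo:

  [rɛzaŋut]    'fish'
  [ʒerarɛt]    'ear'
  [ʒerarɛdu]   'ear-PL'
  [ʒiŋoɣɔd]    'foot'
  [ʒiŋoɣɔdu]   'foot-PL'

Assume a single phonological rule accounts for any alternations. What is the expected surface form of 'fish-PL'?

[rɛzaŋudu]

The root 'ear' surfaces as [ʒerarɛt] and [ʒerarɛdu], with a stem-final [t] ~ [d] alternation.
The stem 'foot' ([ʒiŋoɣɔd], [ʒiŋoɣɔdu]) shows [d] unchanged in both environments, so [d] cannot be basic with [t] derived in isolation.
The alternation reflects intervocalic voicing: voiceless stops become voiced between vowels. /t/ is underlying.
The one attested form of 'fish', [rɛzaŋut], shows underlying /rɛzaŋut/. Applying the same rule between vowels gives [rɛzaŋudu].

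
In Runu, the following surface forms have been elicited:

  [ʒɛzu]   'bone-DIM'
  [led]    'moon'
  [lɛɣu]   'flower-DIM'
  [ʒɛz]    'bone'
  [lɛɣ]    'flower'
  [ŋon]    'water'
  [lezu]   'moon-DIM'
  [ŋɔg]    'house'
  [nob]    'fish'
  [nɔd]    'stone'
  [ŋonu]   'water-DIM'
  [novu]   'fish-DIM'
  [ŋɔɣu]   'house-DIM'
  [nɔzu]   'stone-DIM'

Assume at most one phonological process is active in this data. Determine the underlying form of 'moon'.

The root 'moon' surfaces as [led] and [lezu], with a stem-final [d] ~ [z] alternation.
Compare 'bone', with invariant [z] in [ʒɛz] and [ʒɛzu]: an analysis with underlying /z/ and a rule producing [d] in isolation would wrongly predict alternation here too.
The alternation reflects intervocalic spirantization: voiced stops become fricatives between vowels. /d/ is underlying.

/led/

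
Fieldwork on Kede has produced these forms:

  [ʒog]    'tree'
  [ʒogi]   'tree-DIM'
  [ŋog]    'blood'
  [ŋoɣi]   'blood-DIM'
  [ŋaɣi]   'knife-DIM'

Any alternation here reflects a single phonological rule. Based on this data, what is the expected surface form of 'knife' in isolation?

[ŋag]

'blood' shows [g] ~ [ɣ] at the end of the stem ([ŋog] vs [ŋoɣi]).
If /g/ were underlying and a rule turned it into [ɣ] before the DIM suffix, 'tree' would also alternate; but it has [g] in both [ʒog] and [ʒogi].
The alternation reflects word-final hardening: voiced fricatives become stops word-finally. /ɣ/ is underlying.
From [ŋaɣi] the stem 'knife' is /ŋaɣ/; word-finally this yields [ŋag].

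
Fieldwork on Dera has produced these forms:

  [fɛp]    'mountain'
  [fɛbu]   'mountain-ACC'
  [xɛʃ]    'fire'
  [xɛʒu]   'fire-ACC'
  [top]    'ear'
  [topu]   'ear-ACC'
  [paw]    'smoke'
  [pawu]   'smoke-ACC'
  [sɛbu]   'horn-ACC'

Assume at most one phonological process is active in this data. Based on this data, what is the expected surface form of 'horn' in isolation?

[sɛp]

'mountain' shows [p] ~ [b] at the end of the stem ([fɛp] vs [fɛbu]).
The stem 'ear' ([top], [topu]) shows [p] unchanged in both environments, so [p] cannot be basic with [b] derived before the ACC suffix.
So /b/ is underlying, and a rule of word-final obstruent devoicing — voiced obstruents become voiceless word-finally — gives [p].
The one attested form of 'horn', [sɛbu], shows underlying /sɛb/. Applying the same rule word-finally gives [sɛp].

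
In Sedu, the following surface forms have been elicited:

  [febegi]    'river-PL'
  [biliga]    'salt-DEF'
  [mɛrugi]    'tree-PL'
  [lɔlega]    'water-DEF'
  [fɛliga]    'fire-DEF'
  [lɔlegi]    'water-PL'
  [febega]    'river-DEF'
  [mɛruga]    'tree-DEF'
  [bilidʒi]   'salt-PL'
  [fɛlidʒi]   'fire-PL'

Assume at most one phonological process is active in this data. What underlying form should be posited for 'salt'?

/bilidʒ/

The stem for 'salt' ends in [dʒ] in [bilidʒi] but [g] in [biliga].
The stem 'water' ([lɔlegi], [lɔlega]) shows [g] unchanged in both environments, so [g] cannot be basic with [dʒ] derived before the PL suffix.
Therefore /dʒ/ is basic and [g] is derived by depalatalization (palato-alveolar /dʒ/ becomes [g] when no front vowel follows).
The underlying form of 'salt' is therefore /bilidʒ/.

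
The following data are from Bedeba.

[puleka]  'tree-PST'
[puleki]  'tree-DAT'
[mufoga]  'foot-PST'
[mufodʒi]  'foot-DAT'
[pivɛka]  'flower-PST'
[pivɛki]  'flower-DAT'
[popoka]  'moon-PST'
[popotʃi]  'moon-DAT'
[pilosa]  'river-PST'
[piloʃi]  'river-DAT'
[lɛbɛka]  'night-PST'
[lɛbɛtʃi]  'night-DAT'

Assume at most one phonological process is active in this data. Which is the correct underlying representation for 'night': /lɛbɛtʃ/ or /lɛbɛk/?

/lɛbɛtʃ/

In [lɛbɛka] and [lɛbɛtʃi] the final segment of 'night' alternates: [k] ~ [tʃ].
But 'flower' keeps [k] in both environments ([pivɛka], [pivɛki]), so there is no rule changing /k/ to [tʃ] before the DAT suffix.
The alternation reflects depalatalization: palato-alveolar /tʃ/, /dʒ/ and /ʃ/ become [k], [g] and [s] when no front vowel follows. /tʃ/ is underlying.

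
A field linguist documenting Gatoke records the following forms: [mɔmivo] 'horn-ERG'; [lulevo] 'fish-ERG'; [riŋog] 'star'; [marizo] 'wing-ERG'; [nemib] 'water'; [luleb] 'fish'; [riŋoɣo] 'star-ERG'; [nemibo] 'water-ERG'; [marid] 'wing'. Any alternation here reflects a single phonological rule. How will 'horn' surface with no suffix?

[mɔmib]

The stem for 'fish' ends in [v] in [lulevo] but [b] in [luleb].
But 'water' keeps [b] in both environments ([nemibo], [nemib]), so there is no rule changing /b/ to [v] before the ERG suffix.
So /v/ is underlying, and a rule of word-final hardening — voiced fricatives become stops word-finally — gives [b].
The one attested form of 'horn', [mɔmivo], shows underlying /mɔmiv/. Applying the same rule word-finally gives [mɔmib].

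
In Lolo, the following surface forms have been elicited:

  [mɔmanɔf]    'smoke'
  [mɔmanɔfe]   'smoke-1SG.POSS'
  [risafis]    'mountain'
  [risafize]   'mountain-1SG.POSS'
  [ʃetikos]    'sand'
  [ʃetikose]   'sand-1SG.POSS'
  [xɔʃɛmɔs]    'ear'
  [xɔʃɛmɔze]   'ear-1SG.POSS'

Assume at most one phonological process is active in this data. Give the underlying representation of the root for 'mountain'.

In [risafis] and [risafize] the final segment of 'mountain' alternates: [s] ~ [z].
Compare 'sand', with invariant [s] in [ʃetikos] and [ʃetikose]: an analysis with underlying /s/ and a rule producing [z] before the 1SG.POSS suffix would wrongly predict alternation here too.
Therefore /z/ is basic and [s] is derived by word-final obstruent devoicing (voiced obstruents become voiceless word-finally).
Hence 'mountain' is /risafiz/ underlyingly.

/risafiz/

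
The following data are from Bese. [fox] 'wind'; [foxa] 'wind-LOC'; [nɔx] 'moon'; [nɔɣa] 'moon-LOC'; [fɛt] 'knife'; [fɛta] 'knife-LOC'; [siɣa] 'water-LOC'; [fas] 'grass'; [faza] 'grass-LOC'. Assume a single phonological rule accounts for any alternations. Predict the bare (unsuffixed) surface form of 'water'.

The stem for 'moon' ends in [x] in [nɔx] but [ɣ] in [nɔɣa].
If /x/ were underlying and a rule turned it into [ɣ] before the LOC suffix, 'wind' would also alternate; but it has [x] in both [fox] and [foxa].
Therefore /ɣ/ is basic and [x] is derived by word-final obstruent devoicing (voiced obstruents become voiceless word-finally).
The one attested form of 'water', [siɣa], shows underlying /siɣ/. Applying the same rule word-finally gives [six].

[six]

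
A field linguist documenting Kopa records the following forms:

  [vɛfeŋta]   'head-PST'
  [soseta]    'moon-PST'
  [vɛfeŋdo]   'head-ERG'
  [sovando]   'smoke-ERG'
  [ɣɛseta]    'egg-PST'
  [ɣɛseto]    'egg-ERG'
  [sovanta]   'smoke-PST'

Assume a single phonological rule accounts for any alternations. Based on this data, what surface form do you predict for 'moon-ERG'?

The ERG morpheme has two allomorphs, [-do] and [-to].
By contrast the PST suffix keeps its initial [t] throughout — that segment must be underlying.
So the underlying form is /-do/, and voiced stops become voiceless after a vowel.
After 'moon', which ends in a vowel, the suffix surfaces as [-to], giving [soseto].

[soseto]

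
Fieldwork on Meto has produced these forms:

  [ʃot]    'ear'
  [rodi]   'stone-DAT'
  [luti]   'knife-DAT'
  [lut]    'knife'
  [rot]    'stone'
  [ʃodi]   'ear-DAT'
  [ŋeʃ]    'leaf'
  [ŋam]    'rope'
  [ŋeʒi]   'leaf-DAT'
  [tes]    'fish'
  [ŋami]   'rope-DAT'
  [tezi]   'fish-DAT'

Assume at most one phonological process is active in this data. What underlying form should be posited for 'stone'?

'stone' shows [d] ~ [t] at the end of the stem ([rodi] vs [rot]).
But 'knife' keeps [t] in both environments ([luti], [lut]), so there is no rule changing /t/ to [d] before the DAT suffix.
So /d/ is underlying, and a rule of word-final obstruent devoicing — voiced obstruents become voiceless word-finally — gives [t].
Hence 'stone' is /rod/ underlyingly.

/rod/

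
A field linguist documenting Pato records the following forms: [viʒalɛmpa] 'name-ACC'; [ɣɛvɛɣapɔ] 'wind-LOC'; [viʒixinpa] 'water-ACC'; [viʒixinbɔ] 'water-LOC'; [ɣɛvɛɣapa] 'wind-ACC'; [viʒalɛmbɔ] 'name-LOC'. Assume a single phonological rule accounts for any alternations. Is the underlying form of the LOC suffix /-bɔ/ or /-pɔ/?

The LOC morpheme has two allomorphs, [-bɔ] and [-pɔ].
By contrast the ACC suffix keeps its initial [p] throughout — that segment must be underlying.
The LOC suffix is therefore /-bɔ/ underlyingly, with post-vocalic devoicing: voiced stops become voiceless after a vowel.

/-bɔ/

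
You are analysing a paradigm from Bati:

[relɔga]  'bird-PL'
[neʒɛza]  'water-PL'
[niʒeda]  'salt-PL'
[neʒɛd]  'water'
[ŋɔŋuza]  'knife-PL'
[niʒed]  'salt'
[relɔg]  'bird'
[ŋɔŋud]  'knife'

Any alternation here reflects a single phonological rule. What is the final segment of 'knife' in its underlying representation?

In [ŋɔŋud] and [ŋɔŋuza] the final segment of 'knife' alternates: [d] ~ [z].
But 'salt' keeps [d] in both environments ([niʒed], [niʒeda]), so there is no rule changing /d/ to [z] before the PL suffix.
The underlying segment must be /z/; voiced fricatives become stops word-finally, yielding [d] there.

/z/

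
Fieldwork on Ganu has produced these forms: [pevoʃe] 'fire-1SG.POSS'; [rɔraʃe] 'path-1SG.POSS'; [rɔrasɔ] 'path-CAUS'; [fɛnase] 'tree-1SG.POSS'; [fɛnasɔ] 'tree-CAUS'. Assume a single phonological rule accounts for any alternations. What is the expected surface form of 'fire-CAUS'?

[pevosɔ]

In [rɔraʃe] and [rɔrasɔ] the final segment of 'path' alternates: [ʃ] ~ [s].
The stem 'tree' ([fɛnase], [fɛnasɔ]) shows [s] unchanged in both environments, so [s] cannot be basic with [ʃ] derived before the 1SG.POSS suffix.
Therefore /ʃ/ is basic and [s] is derived by depalatalization (palato-alveolar /ʃ/ becomes [s] when no front vowel follows).
From [pevoʃe] the stem 'fire' is /pevoʃ/; when no front vowel follows this yields [pevosɔ].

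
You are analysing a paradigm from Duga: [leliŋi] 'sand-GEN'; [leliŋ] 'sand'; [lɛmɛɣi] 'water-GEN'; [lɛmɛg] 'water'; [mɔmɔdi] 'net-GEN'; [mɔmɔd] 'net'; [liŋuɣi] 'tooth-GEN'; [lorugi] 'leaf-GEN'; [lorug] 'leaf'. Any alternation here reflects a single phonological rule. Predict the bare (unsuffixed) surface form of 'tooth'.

The root 'water' surfaces as [lɛmɛɣi] and [lɛmɛg], with a stem-final [ɣ] ~ [g] alternation.
If /g/ were underlying and a rule turned it into [ɣ] before the GEN suffix, 'leaf' would also alternate; but it has [g] in both [lorugi] and [lorug].
So /ɣ/ is underlying, and a rule of word-final hardening — voiced fricatives become stops word-finally — gives [g].
From [liŋuɣi] the stem 'tooth' is /liŋuɣ/; word-finally this yields [liŋug].

[liŋug]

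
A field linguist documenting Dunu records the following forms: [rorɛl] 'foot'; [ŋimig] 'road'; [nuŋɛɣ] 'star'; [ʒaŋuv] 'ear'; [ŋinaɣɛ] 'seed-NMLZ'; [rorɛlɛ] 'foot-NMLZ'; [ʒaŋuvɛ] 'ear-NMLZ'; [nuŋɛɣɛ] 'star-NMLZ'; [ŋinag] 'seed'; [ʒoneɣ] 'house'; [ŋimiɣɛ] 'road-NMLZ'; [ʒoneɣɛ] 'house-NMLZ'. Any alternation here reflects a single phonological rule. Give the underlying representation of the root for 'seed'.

In [ŋinaɣɛ] and [ŋinag] the final segment of 'seed' alternates: [ɣ] ~ [g].
The stem 'star' ([nuŋɛɣɛ], [nuŋɛɣ]) shows [ɣ] unchanged in both environments, so [ɣ] cannot be basic with [g] derived in isolation.
The alternation reflects intervocalic spirantization: voiced stops become fricatives between vowels. /g/ is underlying.

/ŋinag/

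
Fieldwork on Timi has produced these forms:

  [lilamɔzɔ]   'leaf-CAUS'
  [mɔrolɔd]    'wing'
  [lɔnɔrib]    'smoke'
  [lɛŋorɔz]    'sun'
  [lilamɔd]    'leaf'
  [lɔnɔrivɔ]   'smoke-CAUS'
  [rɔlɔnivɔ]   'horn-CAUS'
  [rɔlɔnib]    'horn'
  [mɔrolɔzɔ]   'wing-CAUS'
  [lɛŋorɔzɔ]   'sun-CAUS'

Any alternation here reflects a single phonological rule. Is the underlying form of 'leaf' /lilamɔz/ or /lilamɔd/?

'leaf' shows [d] ~ [z] at the end of the stem ([lilamɔd] vs [lilamɔzɔ]).
But 'sun' keeps [z] in both environments ([lɛŋorɔz], [lɛŋorɔzɔ]), so there is no rule changing /z/ to [d] in isolation.
So /d/ is underlying, and a rule of intervocalic spirantization — voiced stops become fricatives between vowels — gives [z].

/lilamɔd/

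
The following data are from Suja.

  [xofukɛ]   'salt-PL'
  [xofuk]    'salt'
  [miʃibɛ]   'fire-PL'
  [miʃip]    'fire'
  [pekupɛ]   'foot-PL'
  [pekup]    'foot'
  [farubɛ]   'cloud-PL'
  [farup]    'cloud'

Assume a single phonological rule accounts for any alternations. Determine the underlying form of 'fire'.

/miʃib/

In [miʃibɛ] and [miʃip] the final segment of 'fire' alternates: [b] ~ [p].
But 'foot' keeps [p] in both environments ([pekupɛ], [pekup]), so there is no rule changing /p/ to [b] before the PL suffix.
Therefore /b/ is basic and [p] is derived by word-final obstruent devoicing (voiced obstruents become voiceless word-finally).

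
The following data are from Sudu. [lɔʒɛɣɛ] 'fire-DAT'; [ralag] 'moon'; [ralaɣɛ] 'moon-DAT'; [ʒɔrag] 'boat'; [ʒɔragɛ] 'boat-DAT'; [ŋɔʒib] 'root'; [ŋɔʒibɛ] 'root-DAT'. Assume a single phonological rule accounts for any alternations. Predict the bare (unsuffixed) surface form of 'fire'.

In [ralag] and [ralaɣɛ] the final segment of 'moon' alternates: [g] ~ [ɣ].
But 'boat' keeps [g] in both environments ([ʒɔrag], [ʒɔragɛ]), so there is no rule changing /g/ to [ɣ] before the DAT suffix.
Therefore /ɣ/ is basic and [g] is derived by word-final hardening (voiced fricatives become stops word-finally).
The one attested form of 'fire', [lɔʒɛɣɛ], shows underlying /lɔʒɛɣ/. Applying the same rule word-finally gives [lɔʒɛg].

[lɔʒɛg]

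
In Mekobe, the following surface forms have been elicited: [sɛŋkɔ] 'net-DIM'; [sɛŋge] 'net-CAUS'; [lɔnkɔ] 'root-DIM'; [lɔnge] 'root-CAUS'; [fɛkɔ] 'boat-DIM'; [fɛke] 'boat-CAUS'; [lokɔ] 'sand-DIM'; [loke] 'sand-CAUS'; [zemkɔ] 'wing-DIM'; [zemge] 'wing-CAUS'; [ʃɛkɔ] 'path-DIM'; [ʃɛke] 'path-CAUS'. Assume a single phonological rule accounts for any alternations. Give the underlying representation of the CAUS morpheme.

/-ge/

The CAUS morpheme has two allomorphs, [-ge] and [-ke].
The DIM suffix, which begins with [k], is invariant after every stem; so [k] is not altered by any rule here.
The CAUS suffix is therefore /-ge/ underlyingly, with post-vocalic devoicing: voiced stops become voiceless after a vowel.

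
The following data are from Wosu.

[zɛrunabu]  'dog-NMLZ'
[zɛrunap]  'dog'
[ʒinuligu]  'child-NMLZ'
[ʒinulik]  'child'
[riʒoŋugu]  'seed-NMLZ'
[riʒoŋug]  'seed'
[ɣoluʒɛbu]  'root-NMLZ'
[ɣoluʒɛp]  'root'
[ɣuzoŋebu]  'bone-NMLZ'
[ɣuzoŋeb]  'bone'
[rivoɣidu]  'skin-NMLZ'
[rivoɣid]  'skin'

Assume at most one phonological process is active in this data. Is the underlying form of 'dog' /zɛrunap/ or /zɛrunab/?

In [zɛrunabu] and [zɛrunap] the final segment of 'dog' alternates: [b] ~ [p].
If /b/ were underlying and a rule turned it into [p] in isolation, 'bone' would also alternate; but it has [b] in both [ɣuzoŋebu] and [ɣuzoŋeb].
So /p/ is underlying, and a rule of intervocalic voicing — voiceless stops become voiced between vowels — gives [b].

/zɛrunap/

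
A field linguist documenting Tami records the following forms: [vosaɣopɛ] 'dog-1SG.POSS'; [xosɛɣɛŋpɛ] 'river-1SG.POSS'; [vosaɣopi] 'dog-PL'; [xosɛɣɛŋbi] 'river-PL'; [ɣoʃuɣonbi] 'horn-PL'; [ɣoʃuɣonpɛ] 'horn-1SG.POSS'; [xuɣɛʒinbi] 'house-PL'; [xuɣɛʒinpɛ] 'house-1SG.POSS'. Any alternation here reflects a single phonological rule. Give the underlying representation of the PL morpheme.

/-bi/

The PL suffix surfaces as [-bi] and [-pi], depending on the final segment of the stem.
The 1SG.POSS suffix, which begins with [p], is invariant after every stem; so [p] is not altered by any rule here.
The PL suffix is therefore /-bi/ underlyingly, with post-vocalic devoicing: voiced stops become voiceless after a vowel.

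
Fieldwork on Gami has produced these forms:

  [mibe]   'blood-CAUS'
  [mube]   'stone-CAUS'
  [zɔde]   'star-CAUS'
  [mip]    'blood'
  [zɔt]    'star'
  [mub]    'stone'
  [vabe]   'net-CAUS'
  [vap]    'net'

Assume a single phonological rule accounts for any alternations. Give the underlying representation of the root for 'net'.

/vap/

The root 'net' surfaces as [vap] and [vabe], with a stem-final [p] ~ [b] alternation.
Compare 'stone', with invariant [b] in [mub] and [mube]: an analysis with underlying /b/ and a rule producing [p] in isolation would wrongly predict alternation here too.
The alternation reflects intervocalic voicing: voiceless stops become voiced between vowels. /p/ is underlying.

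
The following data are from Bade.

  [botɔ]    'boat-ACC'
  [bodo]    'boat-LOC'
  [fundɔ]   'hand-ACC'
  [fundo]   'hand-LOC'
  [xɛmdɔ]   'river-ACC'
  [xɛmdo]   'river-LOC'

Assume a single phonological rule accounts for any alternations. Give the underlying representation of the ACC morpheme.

The ACC suffix surfaces as [-dɔ] and [-tɔ], depending on the final segment of the stem.
The LOC suffix, which begins with [d], is invariant after every stem; so [d] is not altered by any rule here.
So the underlying form is /-tɔ/, and voiceless stops become voiced after a nasal.

/-tɔ/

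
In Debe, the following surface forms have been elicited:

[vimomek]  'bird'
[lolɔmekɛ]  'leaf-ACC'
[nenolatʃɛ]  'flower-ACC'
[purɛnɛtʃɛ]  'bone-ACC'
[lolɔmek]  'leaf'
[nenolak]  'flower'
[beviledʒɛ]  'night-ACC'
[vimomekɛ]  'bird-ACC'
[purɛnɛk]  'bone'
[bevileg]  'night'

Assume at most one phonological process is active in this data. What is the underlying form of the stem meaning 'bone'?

/purɛnɛtʃ/

In [purɛnɛtʃɛ] and [purɛnɛk] the final segment of 'bone' alternates: [tʃ] ~ [k].
The stem 'leaf' ([lolɔmekɛ], [lolɔmek]) shows [k] unchanged in both environments, so [k] cannot be basic with [tʃ] derived before the ACC suffix.
Therefore /tʃ/ is basic and [k] is derived by depalatalization (palato-alveolar /tʃ/ and /dʒ/ become [k] and [g] when no front vowel follows).
Hence 'bone' is /purɛnɛtʃ/ underlyingly.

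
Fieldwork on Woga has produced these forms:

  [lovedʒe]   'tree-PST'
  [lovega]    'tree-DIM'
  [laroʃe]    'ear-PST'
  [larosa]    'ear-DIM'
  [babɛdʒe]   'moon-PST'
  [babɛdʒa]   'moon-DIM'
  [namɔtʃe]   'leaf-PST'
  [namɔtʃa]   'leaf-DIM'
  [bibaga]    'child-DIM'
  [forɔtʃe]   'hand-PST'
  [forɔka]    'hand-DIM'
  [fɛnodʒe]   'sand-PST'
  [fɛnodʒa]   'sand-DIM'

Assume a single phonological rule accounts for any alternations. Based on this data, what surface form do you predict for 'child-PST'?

[bibadʒe]

The root 'tree' surfaces as [lovedʒe] and [lovega], with a stem-final [dʒ] ~ [g] alternation.
Compare 'moon', with invariant [dʒ] in [babɛdʒe] and [babɛdʒa]: an analysis with underlying /dʒ/ and a rule producing [g] before the DIM suffix would wrongly predict alternation here too.
The underlying segment must be /g/; /k/, /g/ and /s/ become palato-alveolar [tʃ], [dʒ] and [ʃ] before a front vowel, yielding [dʒ] there.
The one attested form of 'child', [bibaga], shows underlying /bibag/. Applying the same rule before a front vowel gives [bibadʒe].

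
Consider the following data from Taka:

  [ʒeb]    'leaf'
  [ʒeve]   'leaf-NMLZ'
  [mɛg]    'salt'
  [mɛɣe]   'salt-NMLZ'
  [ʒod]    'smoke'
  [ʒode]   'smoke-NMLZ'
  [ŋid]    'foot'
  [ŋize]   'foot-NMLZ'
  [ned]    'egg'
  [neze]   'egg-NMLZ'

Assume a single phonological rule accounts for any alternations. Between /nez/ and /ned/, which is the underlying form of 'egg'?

In [ned] and [neze] the final segment of 'egg' alternates: [d] ~ [z].
If /d/ were underlying and a rule turned it into [z] before the NMLZ suffix, 'smoke' would also alternate; but it has [d] in both [ʒod] and [ʒode].
The alternation reflects word-final hardening: voiced fricatives become stops word-finally. /z/ is underlying.

/nez/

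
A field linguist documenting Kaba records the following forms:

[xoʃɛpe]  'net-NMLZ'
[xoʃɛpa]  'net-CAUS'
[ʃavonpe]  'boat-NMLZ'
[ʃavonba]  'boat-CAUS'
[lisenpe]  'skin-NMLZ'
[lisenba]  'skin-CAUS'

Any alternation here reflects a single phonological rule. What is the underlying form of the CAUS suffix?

/-ba/

The CAUS morpheme has two allomorphs, [-ba] and [-pa].
The NMLZ suffix, which begins with [p], is invariant after every stem; so [p] is not altered by any rule here.
So the underlying form is /-ba/, and voiced stops become voiceless after a vowel.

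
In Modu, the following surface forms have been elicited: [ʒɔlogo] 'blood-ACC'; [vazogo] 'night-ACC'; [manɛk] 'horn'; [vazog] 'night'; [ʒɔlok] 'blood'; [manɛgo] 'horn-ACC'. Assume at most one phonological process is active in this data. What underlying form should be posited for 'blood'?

/ʒɔlok/

The stem for 'blood' ends in [g] in [ʒɔlogo] but [k] in [ʒɔlok].
But 'night' keeps [g] in both environments ([vazogo], [vazog]), so there is no rule changing /g/ to [k] in isolation.
So /k/ is underlying, and a rule of intervocalic voicing — voiceless stops become voiced between vowels — gives [g].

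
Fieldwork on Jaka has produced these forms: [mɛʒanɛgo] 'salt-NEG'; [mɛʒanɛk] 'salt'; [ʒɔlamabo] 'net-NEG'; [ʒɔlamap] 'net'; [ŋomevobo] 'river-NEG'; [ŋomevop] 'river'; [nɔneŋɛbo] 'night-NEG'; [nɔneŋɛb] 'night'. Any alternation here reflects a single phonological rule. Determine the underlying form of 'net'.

/ʒɔlamap/

'net' shows [b] ~ [p] at the end of the stem ([ʒɔlamabo] vs [ʒɔlamap]).
If /b/ were underlying and a rule turned it into [p] in isolation, 'night' would also alternate; but it has [b] in both [nɔneŋɛbo] and [nɔneŋɛb].
The alternation reflects intervocalic voicing: voiceless stops become voiced between vowels. /p/ is underlying.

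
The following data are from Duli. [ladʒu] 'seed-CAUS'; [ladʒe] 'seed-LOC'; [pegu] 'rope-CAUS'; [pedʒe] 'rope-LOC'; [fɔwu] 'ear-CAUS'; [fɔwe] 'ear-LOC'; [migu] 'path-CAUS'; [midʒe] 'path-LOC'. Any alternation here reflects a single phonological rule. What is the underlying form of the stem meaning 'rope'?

/peg/

The root 'rope' surfaces as [pegu] and [pedʒe], with a stem-final [g] ~ [dʒ] alternation.
The stem 'seed' ([ladʒu], [ladʒe]) shows [dʒ] unchanged in both environments, so [dʒ] cannot be basic with [g] derived before the CAUS suffix.
So /g/ is underlying, and a rule of palatalization before a front vowel — /g/ becomes palato-alveolar [dʒ] before a front vowel — gives [dʒ].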